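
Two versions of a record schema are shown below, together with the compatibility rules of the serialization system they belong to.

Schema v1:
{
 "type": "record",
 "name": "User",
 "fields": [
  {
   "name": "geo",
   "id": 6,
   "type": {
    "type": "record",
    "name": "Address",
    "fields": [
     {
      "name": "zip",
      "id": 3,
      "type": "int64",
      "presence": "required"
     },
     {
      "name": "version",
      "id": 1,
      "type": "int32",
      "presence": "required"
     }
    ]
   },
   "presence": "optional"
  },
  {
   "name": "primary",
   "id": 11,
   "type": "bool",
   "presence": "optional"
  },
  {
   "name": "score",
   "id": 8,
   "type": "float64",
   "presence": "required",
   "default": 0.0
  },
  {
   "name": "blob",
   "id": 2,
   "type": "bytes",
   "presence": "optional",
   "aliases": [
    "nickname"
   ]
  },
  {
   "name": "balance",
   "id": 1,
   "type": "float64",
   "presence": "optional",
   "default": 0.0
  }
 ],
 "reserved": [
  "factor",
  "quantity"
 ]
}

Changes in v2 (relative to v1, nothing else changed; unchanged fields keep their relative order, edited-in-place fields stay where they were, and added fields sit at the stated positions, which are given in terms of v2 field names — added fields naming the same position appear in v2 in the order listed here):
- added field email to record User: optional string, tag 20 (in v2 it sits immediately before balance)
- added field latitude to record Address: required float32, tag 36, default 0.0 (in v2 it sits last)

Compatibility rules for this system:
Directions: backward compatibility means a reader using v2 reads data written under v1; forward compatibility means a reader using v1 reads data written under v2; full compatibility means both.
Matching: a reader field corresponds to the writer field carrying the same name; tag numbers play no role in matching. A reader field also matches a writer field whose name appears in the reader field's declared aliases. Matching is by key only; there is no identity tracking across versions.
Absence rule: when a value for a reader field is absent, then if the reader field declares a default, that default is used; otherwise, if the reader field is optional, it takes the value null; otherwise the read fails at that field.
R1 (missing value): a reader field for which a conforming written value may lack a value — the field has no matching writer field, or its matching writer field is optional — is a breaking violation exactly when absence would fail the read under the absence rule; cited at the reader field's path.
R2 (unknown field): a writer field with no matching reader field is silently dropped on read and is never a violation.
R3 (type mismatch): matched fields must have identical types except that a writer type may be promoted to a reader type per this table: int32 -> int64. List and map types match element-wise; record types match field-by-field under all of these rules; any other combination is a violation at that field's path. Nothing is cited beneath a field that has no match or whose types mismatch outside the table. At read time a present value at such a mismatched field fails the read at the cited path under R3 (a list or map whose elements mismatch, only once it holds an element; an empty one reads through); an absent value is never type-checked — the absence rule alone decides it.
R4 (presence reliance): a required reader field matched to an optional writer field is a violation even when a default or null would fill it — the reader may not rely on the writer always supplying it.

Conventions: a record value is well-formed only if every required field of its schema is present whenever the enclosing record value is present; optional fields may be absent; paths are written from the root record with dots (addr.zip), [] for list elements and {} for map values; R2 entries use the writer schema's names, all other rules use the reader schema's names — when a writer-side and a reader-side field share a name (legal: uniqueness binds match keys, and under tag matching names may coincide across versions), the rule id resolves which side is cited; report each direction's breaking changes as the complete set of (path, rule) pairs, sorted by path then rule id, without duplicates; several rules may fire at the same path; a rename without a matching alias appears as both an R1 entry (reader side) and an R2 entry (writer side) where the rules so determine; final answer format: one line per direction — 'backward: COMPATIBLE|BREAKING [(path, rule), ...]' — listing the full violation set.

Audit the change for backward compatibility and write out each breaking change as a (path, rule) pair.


backward: COMPATIBLE []

each type pair in User: writer, then reader
backward analysis of User with v2 as reader and v1 as writer:
  writer optional, Address -> Address: reader geo maps from writer geo
  writer optional, bool -> bool: reader primary maps from writer primary
  writer required, float64 -> float64: reader score maps from writer score
  writer optional, bytes -> bytes: reader blob maps from writer blob
  email has no writer counterpart
  writer optional, float64 -> float64: reader balance maps from writer balance
  writer required, int64 -> int64: reader geo.zip maps from writer geo.zip
  writer required, int32 -> int32: reader geo.version maps from writer geo.version
  geo.latitude has no writer counterpart
  nothing fires on User: backward is COMPATIBLE
checking off the User differences that do not matter here:
  added field email to record User: optional string, tag 20 (in v2 it sits immediately before balance) -> no rule fires on it in User's dialect; the asked verdict holds
  added field latitude to record Address: required float32, tag 36, default 0.0 (in v2 it sits last) -> no rule fires on it in User's dialect; the asked verdict holds


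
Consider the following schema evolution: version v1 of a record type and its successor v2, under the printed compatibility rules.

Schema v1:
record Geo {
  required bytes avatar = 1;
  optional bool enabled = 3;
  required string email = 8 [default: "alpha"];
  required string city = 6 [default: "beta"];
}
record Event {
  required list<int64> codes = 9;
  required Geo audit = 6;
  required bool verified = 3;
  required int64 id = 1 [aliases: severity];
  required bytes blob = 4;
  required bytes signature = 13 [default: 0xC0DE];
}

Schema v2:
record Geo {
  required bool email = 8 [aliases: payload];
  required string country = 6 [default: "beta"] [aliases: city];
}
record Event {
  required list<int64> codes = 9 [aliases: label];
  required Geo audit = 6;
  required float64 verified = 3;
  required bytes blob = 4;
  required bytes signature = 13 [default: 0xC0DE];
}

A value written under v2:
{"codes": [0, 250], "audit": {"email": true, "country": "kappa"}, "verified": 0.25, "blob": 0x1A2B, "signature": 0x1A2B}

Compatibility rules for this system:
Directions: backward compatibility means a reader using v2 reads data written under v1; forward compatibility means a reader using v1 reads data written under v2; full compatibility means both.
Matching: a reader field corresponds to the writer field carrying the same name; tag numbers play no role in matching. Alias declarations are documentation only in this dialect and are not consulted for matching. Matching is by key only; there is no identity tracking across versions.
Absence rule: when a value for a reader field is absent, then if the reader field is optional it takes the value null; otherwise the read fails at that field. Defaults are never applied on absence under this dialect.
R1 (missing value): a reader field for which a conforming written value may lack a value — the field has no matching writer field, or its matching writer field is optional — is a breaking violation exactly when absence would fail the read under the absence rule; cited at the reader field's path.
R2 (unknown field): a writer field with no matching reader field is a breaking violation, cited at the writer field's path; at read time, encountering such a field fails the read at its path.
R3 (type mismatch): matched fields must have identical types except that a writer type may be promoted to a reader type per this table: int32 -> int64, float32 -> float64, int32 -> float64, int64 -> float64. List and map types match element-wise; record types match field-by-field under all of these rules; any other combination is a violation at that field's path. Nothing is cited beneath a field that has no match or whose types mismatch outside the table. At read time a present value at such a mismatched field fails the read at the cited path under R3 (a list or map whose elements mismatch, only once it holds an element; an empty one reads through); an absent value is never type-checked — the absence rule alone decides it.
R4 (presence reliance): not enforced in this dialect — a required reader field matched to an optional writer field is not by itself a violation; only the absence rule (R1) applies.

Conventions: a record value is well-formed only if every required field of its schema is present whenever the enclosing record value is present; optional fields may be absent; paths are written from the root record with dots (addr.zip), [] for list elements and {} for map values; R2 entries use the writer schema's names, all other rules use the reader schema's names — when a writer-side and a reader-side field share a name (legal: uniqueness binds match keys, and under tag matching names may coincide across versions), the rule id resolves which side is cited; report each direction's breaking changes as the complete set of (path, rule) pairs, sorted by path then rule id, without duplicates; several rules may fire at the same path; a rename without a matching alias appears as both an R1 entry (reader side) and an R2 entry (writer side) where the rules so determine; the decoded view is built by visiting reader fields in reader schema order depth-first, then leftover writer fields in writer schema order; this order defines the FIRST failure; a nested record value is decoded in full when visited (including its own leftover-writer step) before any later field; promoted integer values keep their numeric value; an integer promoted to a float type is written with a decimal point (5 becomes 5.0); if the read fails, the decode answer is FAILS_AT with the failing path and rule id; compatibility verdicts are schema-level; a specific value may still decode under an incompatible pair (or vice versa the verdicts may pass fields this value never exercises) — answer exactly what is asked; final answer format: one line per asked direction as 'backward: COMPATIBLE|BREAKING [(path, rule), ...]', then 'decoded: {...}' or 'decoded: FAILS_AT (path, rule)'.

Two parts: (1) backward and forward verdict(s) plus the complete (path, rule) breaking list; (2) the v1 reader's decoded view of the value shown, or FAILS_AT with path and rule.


backward: BREAKING [(audit.avatar, R2), (audit.city, R2), (audit.country, R1), (audit.email, R3), (audit.enabled, R2), (id, R2), (verified, R3)]; forward: BREAKING [(audit.avatar, R1), (audit.city, R1), (audit.country, R2), (audit.email, R3), (id, R1), (verified, R3)]; decoded: FAILS_AT (audit.avatar, R1)

in Event below, arrows point writer -> reader
checking backward for Event: reader v2 against writer v1:
  codes: paired with writer codes (list<int64> -> list<int64>; writer required)
  audit: paired with writer audit (Geo -> Geo; writer required)
  verified: paired with writer verified (bool -> float64; writer required)
  blob: paired with writer blob (bytes -> bytes; writer required)
  signature: paired with writer signature (bytes -> bytes; writer required)
  writer field id has no reader counterpart
  audit.email: paired with writer audit.email (string -> bool; writer required)
  no writer field matches reader audit.country
  writer field audit.avatar has no reader counterpart
  writer field audit.enabled has no reader counterpart
  writer field audit.city has no reader counterpart
  breaking: (audit.avatar, R2)
  breaking: (audit.city, R2)
  breaking: (audit.country, R1)
  breaking: (audit.email, R3)
  breaking: (audit.enabled, R2)
  breaking: (id, R2)
  breaking: (verified, R3)
  => backward verdict for Event: BREAKING, 7 violation(s)
checking forward for Event: reader v1 against writer v2:
  codes: paired with writer codes (list<int64> -> list<int64>; writer required)
  audit: paired with writer audit (Geo -> Geo; writer required)
  verified: paired with writer verified (float64 -> bool; writer required)
  no writer field matches reader id
  blob: paired with writer blob (bytes -> bytes; writer required)
  signature: paired with writer signature (bytes -> bytes; writer required)
  no writer field matches reader audit.avatar
  no writer field matches reader audit.enabled
  audit.email: paired with writer audit.email (bool -> string; writer required)
  no writer field matches reader audit.city
  writer field audit.country has no reader counterpart
  breaking: (audit.avatar, R1)
  breaking: (audit.city, R1)
  breaking: (audit.country, R2)
  breaking: (audit.email, R3)
  breaking: (id, R1)
  breaking: (verified, R3)
  => forward verdict for Event: BREAKING, 6 violation(s)
decode walk for Event under reader schema v1:
  codes := [0, 250]
  read fails at audit.avatar under R1 (no fill)
  => FAILS_AT (audit.avatar, R1)


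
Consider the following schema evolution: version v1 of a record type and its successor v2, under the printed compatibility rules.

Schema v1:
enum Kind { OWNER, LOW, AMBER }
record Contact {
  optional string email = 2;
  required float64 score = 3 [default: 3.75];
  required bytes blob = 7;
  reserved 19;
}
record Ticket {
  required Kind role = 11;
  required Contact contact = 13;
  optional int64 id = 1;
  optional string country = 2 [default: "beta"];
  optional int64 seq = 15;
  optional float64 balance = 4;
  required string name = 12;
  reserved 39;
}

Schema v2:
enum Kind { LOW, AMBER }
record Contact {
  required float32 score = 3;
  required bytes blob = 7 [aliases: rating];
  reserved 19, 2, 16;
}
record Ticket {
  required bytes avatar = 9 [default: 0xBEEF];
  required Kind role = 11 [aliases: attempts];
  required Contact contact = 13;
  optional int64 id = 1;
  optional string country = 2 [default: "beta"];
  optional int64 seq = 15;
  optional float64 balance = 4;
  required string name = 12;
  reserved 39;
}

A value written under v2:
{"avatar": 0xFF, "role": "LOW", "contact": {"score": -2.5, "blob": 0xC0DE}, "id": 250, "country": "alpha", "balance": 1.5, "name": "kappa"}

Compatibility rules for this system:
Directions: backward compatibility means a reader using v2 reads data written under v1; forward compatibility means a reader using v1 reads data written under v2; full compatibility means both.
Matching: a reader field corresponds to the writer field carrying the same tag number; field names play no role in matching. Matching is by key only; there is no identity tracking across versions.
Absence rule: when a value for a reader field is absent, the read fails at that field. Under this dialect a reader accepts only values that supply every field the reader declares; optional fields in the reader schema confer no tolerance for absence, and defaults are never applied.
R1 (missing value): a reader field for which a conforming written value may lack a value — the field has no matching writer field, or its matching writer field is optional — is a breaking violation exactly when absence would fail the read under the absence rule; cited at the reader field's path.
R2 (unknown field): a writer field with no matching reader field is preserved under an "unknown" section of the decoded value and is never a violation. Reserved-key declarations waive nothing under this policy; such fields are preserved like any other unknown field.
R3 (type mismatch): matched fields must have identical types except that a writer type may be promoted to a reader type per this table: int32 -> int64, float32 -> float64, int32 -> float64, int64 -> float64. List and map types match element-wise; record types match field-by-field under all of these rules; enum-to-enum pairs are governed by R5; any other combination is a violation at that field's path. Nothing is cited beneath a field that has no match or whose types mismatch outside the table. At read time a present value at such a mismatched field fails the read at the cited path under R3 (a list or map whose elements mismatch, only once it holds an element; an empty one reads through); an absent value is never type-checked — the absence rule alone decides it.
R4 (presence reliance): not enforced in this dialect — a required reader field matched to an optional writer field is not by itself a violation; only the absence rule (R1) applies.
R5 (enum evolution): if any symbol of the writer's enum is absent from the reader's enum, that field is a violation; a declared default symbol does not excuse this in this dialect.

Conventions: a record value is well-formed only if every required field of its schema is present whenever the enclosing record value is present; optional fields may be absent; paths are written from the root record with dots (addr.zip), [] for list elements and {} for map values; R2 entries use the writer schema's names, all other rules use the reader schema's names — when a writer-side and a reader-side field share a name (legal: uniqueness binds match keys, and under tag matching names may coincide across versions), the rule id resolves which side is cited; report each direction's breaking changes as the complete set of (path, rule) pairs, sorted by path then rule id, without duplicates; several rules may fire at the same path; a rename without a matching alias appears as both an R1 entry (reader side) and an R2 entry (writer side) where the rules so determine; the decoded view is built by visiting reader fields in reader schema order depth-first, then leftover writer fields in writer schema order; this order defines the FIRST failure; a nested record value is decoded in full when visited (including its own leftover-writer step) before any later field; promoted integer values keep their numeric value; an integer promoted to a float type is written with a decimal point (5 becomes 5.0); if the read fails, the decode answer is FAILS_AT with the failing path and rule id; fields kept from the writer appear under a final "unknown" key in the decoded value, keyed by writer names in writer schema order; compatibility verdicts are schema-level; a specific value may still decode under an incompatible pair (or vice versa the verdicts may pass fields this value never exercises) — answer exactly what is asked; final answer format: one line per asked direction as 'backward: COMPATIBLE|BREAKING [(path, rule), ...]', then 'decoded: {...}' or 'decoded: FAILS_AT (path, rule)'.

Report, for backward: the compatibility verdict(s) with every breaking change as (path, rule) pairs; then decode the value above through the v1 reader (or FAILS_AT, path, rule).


the writer's type comes first in each Ticket pair
backward on Ticket — v2 reading data written by v1:
  no writer field matches reader avatar
  role: paired with writer role (Kind -> Kind; writer required)
  contact: paired with writer contact (Contact -> Contact; writer required)
  id: paired with writer id (int64 -> int64; writer optional)
  country: paired with writer country (string -> string; writer optional)
  seq: paired with writer seq (int64 -> int64; writer optional)
  balance: paired with writer balance (float64 -> float64; writer optional)
  name: paired with writer name (string -> string; writer required)
  contact.score: paired with writer contact.score (float64 -> float32; writer required)
  contact.blob: paired with writer contact.blob (bytes -> bytes; writer required)
  leftover writer field: contact.email
  breaking: (avatar, R1)
  breaking: (balance, R1)
  breaking: (contact.score, R3)
  breaking: (country, R1)
  breaking: (id, R1)
  breaking: (role, R5)
  breaking: (seq, R1)
  => backward verdict for Ticket: BREAKING, 7 violation(s)
decode walk for Ticket under reader schema v1:
  role := "LOW"
  read fails at contact.email under R1 (no fill)
  => FAILS_AT (contact.email, R1)

backward: BREAKING [(avatar, R1), (balance, R1), (contact.score, R3), (country, R1), (id, R1), (role, R5), (seq, R1)]; decoded: FAILS_AT (contact.email, R1)


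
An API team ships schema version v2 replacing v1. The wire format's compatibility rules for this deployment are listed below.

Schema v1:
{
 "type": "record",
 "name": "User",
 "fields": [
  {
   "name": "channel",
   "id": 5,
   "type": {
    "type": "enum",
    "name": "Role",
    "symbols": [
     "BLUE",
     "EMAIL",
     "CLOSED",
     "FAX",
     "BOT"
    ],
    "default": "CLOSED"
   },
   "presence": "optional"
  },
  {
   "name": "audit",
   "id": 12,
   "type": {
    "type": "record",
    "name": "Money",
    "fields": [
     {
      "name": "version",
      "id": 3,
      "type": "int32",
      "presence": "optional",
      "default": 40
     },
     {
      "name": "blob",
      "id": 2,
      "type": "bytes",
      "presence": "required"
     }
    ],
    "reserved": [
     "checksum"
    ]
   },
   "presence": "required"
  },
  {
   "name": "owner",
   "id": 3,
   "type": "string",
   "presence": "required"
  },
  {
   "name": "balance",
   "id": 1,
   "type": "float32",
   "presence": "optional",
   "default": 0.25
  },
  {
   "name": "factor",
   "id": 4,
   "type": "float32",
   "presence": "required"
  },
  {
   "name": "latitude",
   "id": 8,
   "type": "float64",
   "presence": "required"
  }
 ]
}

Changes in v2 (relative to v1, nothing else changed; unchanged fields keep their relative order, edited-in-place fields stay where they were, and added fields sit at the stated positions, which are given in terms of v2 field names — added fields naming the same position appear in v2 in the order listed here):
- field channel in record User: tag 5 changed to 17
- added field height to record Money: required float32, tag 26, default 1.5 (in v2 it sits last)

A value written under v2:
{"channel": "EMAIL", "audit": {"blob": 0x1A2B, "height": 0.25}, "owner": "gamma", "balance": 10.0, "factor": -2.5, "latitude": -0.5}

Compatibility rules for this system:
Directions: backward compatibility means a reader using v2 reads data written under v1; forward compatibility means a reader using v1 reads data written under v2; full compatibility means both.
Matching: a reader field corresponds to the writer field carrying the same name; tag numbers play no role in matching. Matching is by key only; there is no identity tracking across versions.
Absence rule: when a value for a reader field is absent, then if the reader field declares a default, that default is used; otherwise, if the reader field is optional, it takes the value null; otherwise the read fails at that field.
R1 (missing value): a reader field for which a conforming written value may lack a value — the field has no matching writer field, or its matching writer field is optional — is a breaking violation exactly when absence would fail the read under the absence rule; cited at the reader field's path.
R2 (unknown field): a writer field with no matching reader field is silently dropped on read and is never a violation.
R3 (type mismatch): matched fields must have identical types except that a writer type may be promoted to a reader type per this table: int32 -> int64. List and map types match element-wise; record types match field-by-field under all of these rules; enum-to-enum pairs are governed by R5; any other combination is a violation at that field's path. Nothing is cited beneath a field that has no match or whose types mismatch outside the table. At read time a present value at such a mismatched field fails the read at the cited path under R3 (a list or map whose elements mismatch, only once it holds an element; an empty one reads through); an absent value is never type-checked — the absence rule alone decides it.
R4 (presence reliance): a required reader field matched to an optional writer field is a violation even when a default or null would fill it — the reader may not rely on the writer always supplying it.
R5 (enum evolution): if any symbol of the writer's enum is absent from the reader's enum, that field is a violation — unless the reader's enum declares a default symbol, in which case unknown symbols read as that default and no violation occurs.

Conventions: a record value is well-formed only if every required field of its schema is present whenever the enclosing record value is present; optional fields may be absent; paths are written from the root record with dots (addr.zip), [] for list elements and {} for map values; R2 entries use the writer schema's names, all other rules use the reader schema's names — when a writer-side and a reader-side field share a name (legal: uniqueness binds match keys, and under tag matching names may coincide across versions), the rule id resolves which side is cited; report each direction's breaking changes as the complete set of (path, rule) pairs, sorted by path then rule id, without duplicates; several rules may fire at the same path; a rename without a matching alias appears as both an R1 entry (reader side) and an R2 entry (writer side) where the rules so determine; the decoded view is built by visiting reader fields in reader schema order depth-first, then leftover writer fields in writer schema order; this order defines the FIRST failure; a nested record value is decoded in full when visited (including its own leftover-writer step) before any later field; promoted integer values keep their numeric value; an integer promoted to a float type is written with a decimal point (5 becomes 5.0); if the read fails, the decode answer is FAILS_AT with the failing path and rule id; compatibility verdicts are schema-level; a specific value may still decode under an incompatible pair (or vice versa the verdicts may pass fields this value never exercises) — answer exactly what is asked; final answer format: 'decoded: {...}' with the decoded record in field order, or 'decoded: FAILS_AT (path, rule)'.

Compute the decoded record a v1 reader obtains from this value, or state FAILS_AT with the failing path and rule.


arrows below run writer -> reader for User
migrating the User value to v1:
  channel := "EMAIL"
  audit.version := 40 (absent -> default)
  audit.blob := 0x1A2B
  writer audit.height: unknown -> dropped
  owner := "gamma"
  balance := 10.0
  factor := -2.5
  latitude := -0.5
  => decoded: {"channel": "EMAIL", "audit": {"version": 40, "blob": 0x1A2B}, "owner": "gamma", "balance": 10.0, "factor": -2.5, "latitude": -0.5}
diffs on User not affecting the asked answer:
  field channel in record User: tag 5 changed to 17 -> inert under this dialect — no rule fires on User and the result does not move
  added field height to record Money: required float32, tag 26, default 1.5 (in v2 it sits last) -> inert under this dialect — no rule fires on User and the result does not move

decoded: {"channel": "EMAIL", "audit": {"version": 40, "blob": 0x1A2B}, "owner": "gamma", "balance": 10.0, "factor": -2.5, "latitude": -0.5}


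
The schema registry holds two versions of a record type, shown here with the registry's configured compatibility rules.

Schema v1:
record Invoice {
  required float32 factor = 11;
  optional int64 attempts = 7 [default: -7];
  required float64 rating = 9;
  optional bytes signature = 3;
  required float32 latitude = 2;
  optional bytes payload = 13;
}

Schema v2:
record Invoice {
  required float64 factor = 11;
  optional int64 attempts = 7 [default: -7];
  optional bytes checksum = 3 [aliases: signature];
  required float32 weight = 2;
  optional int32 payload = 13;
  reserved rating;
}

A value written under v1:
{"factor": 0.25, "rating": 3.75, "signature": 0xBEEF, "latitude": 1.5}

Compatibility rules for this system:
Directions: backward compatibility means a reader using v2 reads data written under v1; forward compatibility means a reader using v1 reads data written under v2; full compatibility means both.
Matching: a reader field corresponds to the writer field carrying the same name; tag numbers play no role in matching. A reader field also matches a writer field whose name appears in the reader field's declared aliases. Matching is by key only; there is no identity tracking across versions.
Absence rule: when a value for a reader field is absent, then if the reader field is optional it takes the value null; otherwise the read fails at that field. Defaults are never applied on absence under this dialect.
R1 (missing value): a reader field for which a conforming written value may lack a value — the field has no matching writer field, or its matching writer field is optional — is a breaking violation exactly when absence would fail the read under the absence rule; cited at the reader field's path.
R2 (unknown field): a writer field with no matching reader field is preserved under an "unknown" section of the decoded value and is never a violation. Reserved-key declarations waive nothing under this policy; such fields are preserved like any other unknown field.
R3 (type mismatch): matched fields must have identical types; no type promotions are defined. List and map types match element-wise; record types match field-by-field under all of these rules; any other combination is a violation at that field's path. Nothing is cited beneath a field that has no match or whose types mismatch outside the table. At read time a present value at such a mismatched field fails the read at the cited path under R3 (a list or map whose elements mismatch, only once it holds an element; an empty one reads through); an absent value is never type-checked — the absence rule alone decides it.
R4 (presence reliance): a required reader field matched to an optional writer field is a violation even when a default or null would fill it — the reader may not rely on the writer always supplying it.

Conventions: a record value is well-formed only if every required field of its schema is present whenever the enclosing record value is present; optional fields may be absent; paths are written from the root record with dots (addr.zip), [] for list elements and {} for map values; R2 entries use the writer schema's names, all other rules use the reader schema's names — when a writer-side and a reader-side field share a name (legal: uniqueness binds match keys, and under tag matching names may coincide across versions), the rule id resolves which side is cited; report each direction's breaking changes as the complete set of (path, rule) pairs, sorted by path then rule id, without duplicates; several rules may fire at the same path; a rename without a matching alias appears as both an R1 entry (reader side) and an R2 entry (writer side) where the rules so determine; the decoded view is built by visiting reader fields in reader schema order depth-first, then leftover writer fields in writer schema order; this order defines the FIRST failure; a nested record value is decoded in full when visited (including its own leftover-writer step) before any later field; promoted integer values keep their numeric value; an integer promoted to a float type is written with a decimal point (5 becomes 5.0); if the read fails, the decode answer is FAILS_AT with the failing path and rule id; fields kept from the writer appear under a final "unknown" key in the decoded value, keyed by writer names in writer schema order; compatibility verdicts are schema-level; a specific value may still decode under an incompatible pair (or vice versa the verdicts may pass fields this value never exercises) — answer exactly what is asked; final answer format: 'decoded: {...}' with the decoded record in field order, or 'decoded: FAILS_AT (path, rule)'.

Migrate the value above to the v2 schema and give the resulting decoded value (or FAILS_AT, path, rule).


the writer's type comes first in each Invoice pair
decode (reader v2):
  read fails at factor under R3
  => FAILS_AT (factor, R3)
the other Invoice changes do not affect what is asked:
  renamed field latitude to weight in record Invoice -> a verdict-level change on Invoice — the shown value reads the same
  field payload in record Invoice: type bytes changed to int32 -> a verdict-level change on Invoice — the shown value reads the same
  removed field rating from record Invoice (its key "rating" joins the reserved list) -> a verdict-level change on Invoice — the shown value reads the same
  renamed field signature to checksum in record Invoice (alias signature declared on the renamed field) -> inert under this dialect — no rule fires on Invoice and the result does not move

decoded: FAILS_AT (factor, R3)


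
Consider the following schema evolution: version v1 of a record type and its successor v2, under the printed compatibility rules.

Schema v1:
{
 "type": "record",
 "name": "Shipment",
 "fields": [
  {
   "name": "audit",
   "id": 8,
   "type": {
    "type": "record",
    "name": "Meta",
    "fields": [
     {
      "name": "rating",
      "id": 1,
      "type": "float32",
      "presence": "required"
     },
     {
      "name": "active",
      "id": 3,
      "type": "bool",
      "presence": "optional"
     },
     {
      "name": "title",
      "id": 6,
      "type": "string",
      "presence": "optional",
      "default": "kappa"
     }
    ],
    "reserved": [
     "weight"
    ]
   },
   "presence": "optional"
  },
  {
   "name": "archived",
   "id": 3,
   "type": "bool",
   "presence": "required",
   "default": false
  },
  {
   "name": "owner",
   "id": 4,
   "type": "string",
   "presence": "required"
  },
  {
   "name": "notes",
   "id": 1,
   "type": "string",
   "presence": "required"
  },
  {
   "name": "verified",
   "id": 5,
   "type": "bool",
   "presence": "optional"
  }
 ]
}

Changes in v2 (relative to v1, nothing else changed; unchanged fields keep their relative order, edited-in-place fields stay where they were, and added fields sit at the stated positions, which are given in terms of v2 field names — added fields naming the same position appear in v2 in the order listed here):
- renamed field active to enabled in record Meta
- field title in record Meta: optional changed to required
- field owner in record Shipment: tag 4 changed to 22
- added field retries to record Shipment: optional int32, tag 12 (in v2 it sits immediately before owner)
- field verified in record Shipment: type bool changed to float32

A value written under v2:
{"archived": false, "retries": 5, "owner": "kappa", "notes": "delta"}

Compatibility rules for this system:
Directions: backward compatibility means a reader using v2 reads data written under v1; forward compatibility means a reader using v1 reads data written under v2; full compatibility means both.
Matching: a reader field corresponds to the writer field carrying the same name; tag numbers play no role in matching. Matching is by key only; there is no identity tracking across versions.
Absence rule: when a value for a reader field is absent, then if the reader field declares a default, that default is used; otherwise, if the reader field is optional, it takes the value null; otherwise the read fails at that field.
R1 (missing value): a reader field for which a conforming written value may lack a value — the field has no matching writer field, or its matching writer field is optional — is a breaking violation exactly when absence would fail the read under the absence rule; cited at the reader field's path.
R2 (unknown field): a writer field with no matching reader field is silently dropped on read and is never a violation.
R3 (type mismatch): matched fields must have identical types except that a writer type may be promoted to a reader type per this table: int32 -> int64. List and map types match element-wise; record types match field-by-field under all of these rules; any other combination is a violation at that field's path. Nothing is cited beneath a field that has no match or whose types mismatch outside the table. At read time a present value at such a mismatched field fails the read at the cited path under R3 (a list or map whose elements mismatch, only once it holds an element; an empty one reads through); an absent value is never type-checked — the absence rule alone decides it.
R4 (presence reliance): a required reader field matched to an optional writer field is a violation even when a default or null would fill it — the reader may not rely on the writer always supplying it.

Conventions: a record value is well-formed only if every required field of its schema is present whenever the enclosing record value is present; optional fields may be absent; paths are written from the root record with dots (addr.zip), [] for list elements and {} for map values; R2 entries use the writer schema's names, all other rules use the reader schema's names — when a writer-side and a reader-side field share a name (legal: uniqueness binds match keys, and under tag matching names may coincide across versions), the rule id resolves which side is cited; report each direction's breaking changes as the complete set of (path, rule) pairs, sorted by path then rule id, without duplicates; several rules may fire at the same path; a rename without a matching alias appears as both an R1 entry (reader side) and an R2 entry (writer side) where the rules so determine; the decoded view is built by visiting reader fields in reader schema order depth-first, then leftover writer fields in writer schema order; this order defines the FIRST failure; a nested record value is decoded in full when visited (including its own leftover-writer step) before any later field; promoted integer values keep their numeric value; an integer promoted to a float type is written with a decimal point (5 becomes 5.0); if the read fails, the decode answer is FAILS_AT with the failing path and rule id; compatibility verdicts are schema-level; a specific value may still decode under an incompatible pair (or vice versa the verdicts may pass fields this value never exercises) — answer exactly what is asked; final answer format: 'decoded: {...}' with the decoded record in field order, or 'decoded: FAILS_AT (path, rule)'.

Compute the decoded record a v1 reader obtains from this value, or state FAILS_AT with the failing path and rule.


in Shipment below, arrows point writer -> reader
decoding the Shipment value with the v1 reader:
  audit := null (not supplied -> null)
  archived := false
  owner := "kappa"
  notes := "delta"
  verified := null (not supplied -> null)
  writer retries: unmatched, discarded
  => decoded: {"audit": null, "archived": false, "owner": "kappa", "notes": "delta", "verified": null}
diffs on Shipment not affecting the asked answer:
  renamed field active to enabled in record Meta -> no rule fires on it and the decoded Shipment view is identical with or without it
  field title in record Meta: optional changed to required -> schema-level compatibility only; this Shipment value's decode is unchanged
  field owner in record Shipment: tag 4 changed to 22 -> no rule fires on it and the decoded Shipment view is identical with or without it
  added field retries to record Shipment: optional int32, tag 12 (in v2 it sits immediately before owner) -> no rule fires on it and the decoded Shipment view is identical with or without it
  field verified in record Shipment: type bool changed to float32 -> schema-level compatibility only; this Shipment value's decode is unchanged

decoded: {"audit": null, "archived": false, "owner": "kappa", "notes": "delta", "verified": null}


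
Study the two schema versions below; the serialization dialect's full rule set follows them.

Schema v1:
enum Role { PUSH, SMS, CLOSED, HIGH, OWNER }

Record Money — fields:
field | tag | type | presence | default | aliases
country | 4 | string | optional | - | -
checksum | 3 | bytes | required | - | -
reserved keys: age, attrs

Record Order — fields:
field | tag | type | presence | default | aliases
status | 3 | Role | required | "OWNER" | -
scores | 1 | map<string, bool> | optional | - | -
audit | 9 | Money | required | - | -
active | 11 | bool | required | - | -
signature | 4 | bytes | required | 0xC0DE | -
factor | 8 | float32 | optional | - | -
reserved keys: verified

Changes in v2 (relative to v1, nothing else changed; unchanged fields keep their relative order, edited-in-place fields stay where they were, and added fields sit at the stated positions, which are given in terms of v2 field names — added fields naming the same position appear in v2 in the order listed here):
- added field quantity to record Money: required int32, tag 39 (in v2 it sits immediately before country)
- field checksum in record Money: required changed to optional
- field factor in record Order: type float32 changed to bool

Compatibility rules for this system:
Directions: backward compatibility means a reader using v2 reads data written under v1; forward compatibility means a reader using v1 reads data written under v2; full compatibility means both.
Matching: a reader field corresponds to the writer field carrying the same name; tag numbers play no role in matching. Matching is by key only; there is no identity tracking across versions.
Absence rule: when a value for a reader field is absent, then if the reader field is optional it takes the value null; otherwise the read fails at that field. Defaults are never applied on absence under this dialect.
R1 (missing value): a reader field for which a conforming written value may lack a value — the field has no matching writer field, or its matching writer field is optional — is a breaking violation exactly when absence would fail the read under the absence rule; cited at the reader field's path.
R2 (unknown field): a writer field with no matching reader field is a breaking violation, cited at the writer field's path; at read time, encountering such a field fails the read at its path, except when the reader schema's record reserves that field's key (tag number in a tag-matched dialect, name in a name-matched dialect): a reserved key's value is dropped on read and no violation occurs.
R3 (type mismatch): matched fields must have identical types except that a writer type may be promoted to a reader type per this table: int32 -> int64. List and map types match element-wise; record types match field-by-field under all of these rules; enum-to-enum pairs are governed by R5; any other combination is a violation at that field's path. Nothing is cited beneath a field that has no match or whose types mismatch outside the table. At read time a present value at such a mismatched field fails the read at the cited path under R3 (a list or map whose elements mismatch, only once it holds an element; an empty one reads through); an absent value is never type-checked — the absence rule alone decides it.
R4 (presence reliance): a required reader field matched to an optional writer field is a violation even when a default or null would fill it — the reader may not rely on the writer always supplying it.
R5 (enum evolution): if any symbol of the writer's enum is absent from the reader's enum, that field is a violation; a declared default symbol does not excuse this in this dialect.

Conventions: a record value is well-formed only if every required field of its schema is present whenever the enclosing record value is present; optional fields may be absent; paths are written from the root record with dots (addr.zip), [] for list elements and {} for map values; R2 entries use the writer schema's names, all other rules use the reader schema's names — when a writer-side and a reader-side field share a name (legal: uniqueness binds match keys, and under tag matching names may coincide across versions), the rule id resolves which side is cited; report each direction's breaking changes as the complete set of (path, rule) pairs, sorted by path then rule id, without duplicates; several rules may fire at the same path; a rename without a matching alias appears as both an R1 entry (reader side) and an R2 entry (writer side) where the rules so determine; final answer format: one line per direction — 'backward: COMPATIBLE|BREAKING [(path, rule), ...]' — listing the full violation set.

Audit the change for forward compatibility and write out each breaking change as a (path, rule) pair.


in Order below, arrows point writer -> reader
forward on Order — v1 reading data written by v2:
  Role -> Role, writer required: status aligns to status
  map<string, bool> -> map<string, bool>, writer optional: scores aligns to scores
  Money -> Money, writer required: audit aligns to audit
  bool -> bool, writer required: active aligns to active
  bytes -> bytes, writer required: signature aligns to signature
  bool -> float32, writer optional: factor aligns to factor
  string -> string, writer optional: audit.country aligns to audit.country
  bytes -> bytes, writer optional: audit.checksum aligns to audit.checksum
  audit.quantity (writer side), unknown to reader
  rule R1 violated at audit.checksum
  rule R4 violated at audit.checksum
  rule R2 violated at audit.quantity
  rule R3 violated at factor
  => 4 violation(s): forward is BREAKING for Order

forward: BREAKING [(audit.checksum, R1), (audit.checksum, R4), (audit.quantity, R2), (factor, R3)]
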